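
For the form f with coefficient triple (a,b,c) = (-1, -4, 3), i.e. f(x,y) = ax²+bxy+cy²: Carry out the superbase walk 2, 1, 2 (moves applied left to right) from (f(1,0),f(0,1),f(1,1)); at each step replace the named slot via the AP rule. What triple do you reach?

start (-1,3,-2) = (f(1,0),f(0,1),f(1,1))
replace slot 2: 2·((-1)+(-2)) − 3 = -9 → (-1,-9,-2)
replace slot 1: 2·((-9)+(-2)) − (-1) = -21 → (-21,-9,-2)
replace slot 2: 2·((-21)+(-2)) − (-9) = -37 → (-21,-37,-2)

-21,-37,-2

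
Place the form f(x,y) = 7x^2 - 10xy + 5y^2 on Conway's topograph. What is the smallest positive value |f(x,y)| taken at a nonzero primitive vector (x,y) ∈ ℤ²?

translate: b→4 (≡-10 mod 14), so (7,-10,5)→(7,4,2)
flip: (7,4,2)→(2,-4,7)
translate: b→0 (≡-4 mod 4), so (2,-4,7)→(2,0,5)
reduced (well bottom): (2,0,5) with a≤c, −a<b≤a
well minimum = a = 2

2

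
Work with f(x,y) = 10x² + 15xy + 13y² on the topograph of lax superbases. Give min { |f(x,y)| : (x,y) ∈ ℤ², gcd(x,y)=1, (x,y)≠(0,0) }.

translate: b→-5 (≡15 mod 20), so (10,15,13)→(10,-5,8)
flip: (10,-5,8)→(8,5,10)
reduced (well bottom): (8,5,10) with a≤c, −a<b≤a
well minimum = a = 8

8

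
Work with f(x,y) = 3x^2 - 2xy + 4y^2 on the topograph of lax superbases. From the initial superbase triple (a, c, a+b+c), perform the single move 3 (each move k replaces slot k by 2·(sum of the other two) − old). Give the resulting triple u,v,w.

start (3,4,5) = (f(1,0),f(0,1),f(1,1))
replace slot 3: 2·(3+4) − 5 = 9 → (3,4,9)

3,4,9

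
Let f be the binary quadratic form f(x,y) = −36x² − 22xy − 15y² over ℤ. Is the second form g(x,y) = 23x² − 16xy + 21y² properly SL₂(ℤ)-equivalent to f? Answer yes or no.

D₁ = -1676, D₂ = -1676
f is negative-definite; reduce −f:
−f: flip: (36,22,15)→(15,-22,36)
−f: translate: b→8 (≡-22 mod 30), so (15,-22,36)→(15,8,29)
−f: reduced (well bottom): (15,8,29) with a≤c, −a<b≤a
flip sign back: reduced form of f is (-15,-8,-29)
g: flip: (23,-16,21)→(21,16,23)
g: reduced (well bottom): (21,16,23) with a≤c, −a<b≤a
reduced forms (-15, -8, -29) vs (21, 16, 23) ⇒ inequivalent

no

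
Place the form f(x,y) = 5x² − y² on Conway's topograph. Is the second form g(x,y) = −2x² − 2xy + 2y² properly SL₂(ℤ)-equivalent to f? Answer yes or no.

D₁ = 20, D₂ = 20
river cycle of f (length 2): (-1, 4, 1), (1, 4, -1)
river cycle of g (length 2): (2, 2, -2), (-2, 2, 2)
cycles differ ⇒ inequivalent

no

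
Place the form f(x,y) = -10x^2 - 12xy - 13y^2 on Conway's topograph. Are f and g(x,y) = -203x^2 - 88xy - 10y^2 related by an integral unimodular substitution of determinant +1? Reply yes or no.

D₁ = -376, D₂ = -376
f is negative-definite; reduce −f:
−f: translate: b→-8 (≡12 mod 20), so (10,12,13)→(10,-8,11)
−f: reduced (well bottom): (10,-8,11) with a≤c, −a<b≤a
flip sign back: reduced form of f is (-10,8,-11)
g is negative-definite; reduce −g:
−g: flip: (203,88,10)→(10,-88,203)
−g: translate: b→-8 (≡-88 mod 20), so (10,-88,203)→(10,-8,11)
−g: reduced (well bottom): (10,-8,11) with a≤c, −a<b≤a
flip sign back: reduced form of g is (-10,8,-11)
reduced forms (-10, 8, -11) vs (-10, 8, -11) ⇒ equivalent

yes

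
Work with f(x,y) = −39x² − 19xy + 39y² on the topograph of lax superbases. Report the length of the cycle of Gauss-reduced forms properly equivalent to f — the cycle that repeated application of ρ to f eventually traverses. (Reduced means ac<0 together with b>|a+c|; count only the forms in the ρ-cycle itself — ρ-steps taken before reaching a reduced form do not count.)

D = 6445, ⌊√D⌋ = 80
descent: ρ → (39,19,-39)  [lands on river]
river: ρ → (-39,59,19)
river: ρ → (19,55,-45)
river: ρ → (-45,35,29)
river: ρ → (29,23,-51)
river: ρ → (-51,79,1)
river: ρ → (1,79,-51)
river: ρ → (-51,23,29)
river: ρ → (29,35,-45)
river: ρ → (-45,55,19)
river: ρ → (19,59,-39)
river: ρ → (-39,19,39)
river: ρ → (39,59,-19)
river: ρ → (-19,55,45)
river: ρ → (45,35,-29)
river: ρ → (-29,23,51)
river: ρ → (51,79,-1)
river: ρ → (-1,79,51)
river: ρ → (51,23,-29)
river: ρ → (-29,35,45)
river: ρ → (45,55,-19)
river: ρ → (-19,59,39)
ρ-cycle length = 22 (tail of 1 descent step not counted)

22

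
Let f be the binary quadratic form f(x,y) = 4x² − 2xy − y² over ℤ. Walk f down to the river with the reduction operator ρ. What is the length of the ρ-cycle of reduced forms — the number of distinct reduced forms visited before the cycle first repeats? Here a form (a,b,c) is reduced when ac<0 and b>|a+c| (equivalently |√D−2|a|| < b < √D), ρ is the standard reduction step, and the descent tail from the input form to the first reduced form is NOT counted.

D = 20, ⌊√D⌋ = 4
descent: ρ → (-1,4,1)  [lands on river]
river: ρ → (1,4,-1)
ρ-cycle length = 2 (tail of 1 descent step not counted)

2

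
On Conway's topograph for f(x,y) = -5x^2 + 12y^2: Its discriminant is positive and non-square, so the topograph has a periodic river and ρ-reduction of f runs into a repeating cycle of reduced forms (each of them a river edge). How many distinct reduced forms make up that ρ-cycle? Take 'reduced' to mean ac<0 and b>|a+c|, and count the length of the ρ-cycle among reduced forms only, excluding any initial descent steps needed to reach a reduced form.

D = 240, ⌊√D⌋ = 15
descent: ρ → (12,0,-5)
descent: ρ → (-5,10,7)  [lands on river]
river: ρ → (7,4,-8)
river: ρ → (-8,12,3)
river: ρ → (3,12,-8)
river: ρ → (-8,4,7)
river: ρ → (7,10,-5)
ρ-cycle length = 6 (tail of 2 descent steps not counted)

6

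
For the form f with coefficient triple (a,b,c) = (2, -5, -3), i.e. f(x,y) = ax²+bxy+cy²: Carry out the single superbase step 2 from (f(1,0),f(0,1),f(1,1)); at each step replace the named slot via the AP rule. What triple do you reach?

start (2,-3,-6) = (f(1,0),f(0,1),f(1,1))
replace slot 2: 2·(2+(-6)) − (-3) = -5 → (2,-5,-6)

2,-5,-6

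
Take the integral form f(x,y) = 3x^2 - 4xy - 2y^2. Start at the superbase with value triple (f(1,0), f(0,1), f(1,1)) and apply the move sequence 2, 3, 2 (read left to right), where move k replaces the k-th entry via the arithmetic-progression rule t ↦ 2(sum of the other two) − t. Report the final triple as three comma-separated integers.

start (3,-2,-3) = (f(1,0),f(0,1),f(1,1))
replace slot 2: 2·(3+(-3)) − (-2) = 2 → (3,2,-3)
replace slot 3: 2·(3+2) − (-3) = 13 → (3,2,13)
replace slot 2: 2·(3+13) − 2 = 30 → (3,30,13)

3,30,13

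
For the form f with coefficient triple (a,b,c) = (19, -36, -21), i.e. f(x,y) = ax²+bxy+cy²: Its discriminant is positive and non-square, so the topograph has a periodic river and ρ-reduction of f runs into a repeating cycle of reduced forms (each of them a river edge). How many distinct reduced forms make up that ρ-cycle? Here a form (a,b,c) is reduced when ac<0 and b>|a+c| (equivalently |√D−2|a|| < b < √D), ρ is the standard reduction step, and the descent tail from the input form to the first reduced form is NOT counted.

D = 2892, ⌊√D⌋ = 53
descent: ρ → (-21,36,19)  [lands on river]
river: ρ → (19,40,-17)
river: ρ → (-17,28,31)
river: ρ → (31,34,-14)
river: ρ → (-14,50,7)
river: ρ → (7,48,-21)
ρ-cycle length = 6 (tail of 1 descent step not counted)

6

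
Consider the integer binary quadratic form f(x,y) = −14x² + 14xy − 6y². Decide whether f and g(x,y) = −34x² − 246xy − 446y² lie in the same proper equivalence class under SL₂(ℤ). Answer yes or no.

D₁ = -140, D₂ = -140
f is negative-definite; reduce −f:
−f: translate: b→14 (≡-14 mod 28), so (14,-14,6)→(14,14,6)
−f: flip: (14,14,6)→(6,-14,14)
−f: translate: b→-2 (≡-14 mod 12), so (6,-14,14)→(6,-2,6)
−f: flip: (6,-2,6)→(6,2,6)
−f: reduced (well bottom): (6,2,6) with a≤c, −a<b≤a
flip sign back: reduced form of f is (-6,-2,-6)
g is negative-definite; reduce −g:
−g: translate: b→-26 (≡246 mod 68), so (34,246,446)→(34,-26,6)
−g: flip: (34,-26,6)→(6,26,34)
−g: translate: b→2 (≡26 mod 12), so (6,26,34)→(6,2,6)
−g: reduced (well bottom): (6,2,6) with a≤c, −a<b≤a
flip sign back: reduced form of g is (-6,-2,-6)
reduced forms (-6, -2, -6) vs (-6, -2, -6) ⇒ equivalent

yes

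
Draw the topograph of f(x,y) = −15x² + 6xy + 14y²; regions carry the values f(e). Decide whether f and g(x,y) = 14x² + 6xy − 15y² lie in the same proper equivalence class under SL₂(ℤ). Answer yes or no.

D₁ = 876, D₂ = 876
river cycle of f (length 6): (14, 22, -7), (-7, 20, 17), (17, 14, -10), (-10, 26, 5), (5, 24, -15), (-15, 6, 14)
river cycle of g (length 6): (-15, 24, 5), (5, 26, -10), (-10, 14, 17), (17, 20, -7), (-7, 22, 14), (14, 6, -15)
cycles differ ⇒ inequivalent

no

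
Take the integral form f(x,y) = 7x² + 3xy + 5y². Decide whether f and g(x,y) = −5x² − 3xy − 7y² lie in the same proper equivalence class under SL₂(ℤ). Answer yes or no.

D₁ = -131, D₂ = -131
f: flip: (7,3,5)→(5,-3,7)
f: reduced (well bottom): (5,-3,7) with a≤c, −a<b≤a
g is negative-definite; reduce −g:
−g: reduced (well bottom): (5,3,7) with a≤c, −a<b≤a
flip sign back: reduced form of g is (-5,-3,-7)
reduced forms (5, -3, 7) vs (-5, -3, -7) ⇒ inequivalent

no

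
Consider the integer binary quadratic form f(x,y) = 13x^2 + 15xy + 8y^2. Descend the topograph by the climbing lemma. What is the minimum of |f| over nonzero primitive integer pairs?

translate: b→-11 (≡15 mod 26), so (13,15,8)→(13,-11,6)
flip: (13,-11,6)→(6,11,13)
translate: b→-1 (≡11 mod 12), so (6,11,13)→(6,-1,8)
reduced (well bottom): (6,-1,8) with a≤c, −a<b≤a
well minimum = a = 6

6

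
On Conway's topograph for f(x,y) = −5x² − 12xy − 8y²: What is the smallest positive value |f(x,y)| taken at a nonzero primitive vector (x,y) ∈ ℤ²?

translate: b→2 (≡12 mod 10), so (5,12,8)→(5,2,1)
flip: (5,2,1)→(1,-2,5)
translate: b→0 (≡-2 mod 2), so (1,-2,5)→(1,0,4)
reduced (well bottom): (1,0,4) with a≤c, −a<b≤a
well minimum |f| = |-1| = 1 (negative-definite)

1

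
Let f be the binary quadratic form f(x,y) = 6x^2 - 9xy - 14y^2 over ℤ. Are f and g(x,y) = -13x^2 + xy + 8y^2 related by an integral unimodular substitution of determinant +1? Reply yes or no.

D₁ = 417, D₂ = 417
river cycle of f (length 18): (-14, 9, 6), (6, 15, -8), (-8, 17, 4), (4, 15, -12), (-12, 9, 7), (7, 19, -2), (-2, 17, 16), (16, 15, -3), (-3, 15, 16), (16, 17, -2), … (8 more)
river cycle of g (length 18): (8, 15, -6), (-6, 9, 14), (14, 19, -1), (-1, 19, 14), (14, 9, -6), (-6, 15, 8), (8, 17, -4), (-4, 15, 12), (12, 9, -7), (-7, 19, 2), … (8 more)
cycles differ ⇒ inequivalent

no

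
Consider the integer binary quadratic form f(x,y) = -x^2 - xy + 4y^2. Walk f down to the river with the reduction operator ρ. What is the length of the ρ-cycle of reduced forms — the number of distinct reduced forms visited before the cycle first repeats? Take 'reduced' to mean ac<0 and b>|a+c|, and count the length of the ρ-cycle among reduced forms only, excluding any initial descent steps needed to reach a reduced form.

D = 17, ⌊√D⌋ = 4
descent: ρ → (4,1,-1)
descent: ρ → (-1,3,2)  [lands on river]
river: ρ → (2,1,-2)
river: ρ → (-2,3,1)
river: ρ → (1,3,-2)
river: ρ → (-2,1,2)
river: ρ → (2,3,-1)
ρ-cycle length = 6 (tail of 2 descent steps not counted)

6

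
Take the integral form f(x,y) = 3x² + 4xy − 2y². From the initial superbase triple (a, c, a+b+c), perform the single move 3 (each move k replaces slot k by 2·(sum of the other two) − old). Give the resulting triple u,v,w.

start (3,-2,5) = (f(1,0),f(0,1),f(1,1))
replace slot 3: 2·(3+(-2)) − 5 = -3 → (3,-2,-3)

3,-2,-3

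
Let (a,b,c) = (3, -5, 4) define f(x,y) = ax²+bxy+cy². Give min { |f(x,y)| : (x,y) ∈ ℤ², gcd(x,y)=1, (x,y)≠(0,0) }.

translate: b→1 (≡-5 mod 6), so (3,-5,4)→(3,1,2)
flip: (3,1,2)→(2,-1,3)
reduced (well bottom): (2,-1,3) with a≤c, −a<b≤a
well minimum = a = 2

2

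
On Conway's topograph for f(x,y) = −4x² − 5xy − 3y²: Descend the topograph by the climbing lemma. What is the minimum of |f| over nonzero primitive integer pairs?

translate: b→-3 (≡5 mod 8), so (4,5,3)→(4,-3,2)
flip: (4,-3,2)→(2,3,4)
translate: b→-1 (≡3 mod 4), so (2,3,4)→(2,-1,3)
reduced (well bottom): (2,-1,3) with a≤c, −a<b≤a
well minimum |f| = |-2| = 2 (negative-definite)

2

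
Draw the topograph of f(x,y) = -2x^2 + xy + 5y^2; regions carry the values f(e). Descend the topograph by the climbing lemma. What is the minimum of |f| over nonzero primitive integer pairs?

descent: ρ → (5,-1,-2)
descent: ρ → (-2,5,2)  [lands on river]
river: ρ → (2,3,-4)
river: ρ → (-4,5,1)
river: ρ → (1,5,-4)
river: ρ → (-4,3,2)
river: ρ → (2,5,-2)
river: ρ → (-2,3,4)
river: ρ → (4,5,-1)
river: ρ → (-1,5,4)
river: ρ → (4,3,-2)
closes: descent 2, river 10
min |a| on river = 1

1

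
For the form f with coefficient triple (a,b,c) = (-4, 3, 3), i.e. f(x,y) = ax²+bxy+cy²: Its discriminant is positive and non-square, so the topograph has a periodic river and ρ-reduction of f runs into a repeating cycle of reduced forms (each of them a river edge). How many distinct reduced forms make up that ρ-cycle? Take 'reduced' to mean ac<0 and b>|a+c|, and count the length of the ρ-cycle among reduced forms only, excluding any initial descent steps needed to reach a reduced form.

D = 57, ⌊√D⌋ = 7
river: ρ → (3,3,-4)
river: ρ → (-4,5,2)
river: ρ → (2,7,-1)
river: ρ → (-1,7,2)
river: ρ → (2,5,-4)
river: ρ → (-4,3,3)
ρ-cycle length = 6 (tail of 0 descent steps not counted)

6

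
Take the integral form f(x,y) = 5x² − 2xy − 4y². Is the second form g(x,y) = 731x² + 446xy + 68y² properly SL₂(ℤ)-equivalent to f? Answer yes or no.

D₁ = 84, D₂ = 84
river cycle of f (length 6): (-4, 2, 5), (5, 8, -1), (-1, 8, 5), (5, 2, -4), (-4, 6, 3), (3, 6, -4)
river cycle of g (length 6): (5, 8, -1), (-1, 8, 5), (5, 2, -4), (-4, 6, 3), (3, 6, -4), (-4, 2, 5)
cycles coincide ⇒ equivalent

yes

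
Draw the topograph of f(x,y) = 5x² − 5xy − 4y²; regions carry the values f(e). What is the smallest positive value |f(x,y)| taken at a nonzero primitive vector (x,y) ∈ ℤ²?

descent: ρ → (-4,5,5)  [lands on river]
river: ρ → (5,5,-4)
river: ρ → (-4,3,6)
river: ρ → (6,9,-1)
river: ρ → (-1,9,6)
river: ρ → (6,3,-4)
closes: descent 1, river 6
min |a| on river = 1

1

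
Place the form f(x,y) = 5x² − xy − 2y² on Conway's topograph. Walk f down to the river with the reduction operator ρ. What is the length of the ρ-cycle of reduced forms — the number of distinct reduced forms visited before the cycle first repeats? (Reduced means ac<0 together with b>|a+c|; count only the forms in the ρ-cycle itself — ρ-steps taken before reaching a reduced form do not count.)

D = 41, ⌊√D⌋ = 6
descent: ρ → (-2,5,2)  [lands on river]
river: ρ → (2,3,-4)
river: ρ → (-4,5,1)
river: ρ → (1,5,-4)
river: ρ → (-4,3,2)
river: ρ → (2,5,-2)
river: ρ → (-2,3,4)
river: ρ → (4,5,-1)
river: ρ → (-1,5,4)
river: ρ → (4,3,-2)
ρ-cycle length = 10 (tail of 1 descent step not counted)

10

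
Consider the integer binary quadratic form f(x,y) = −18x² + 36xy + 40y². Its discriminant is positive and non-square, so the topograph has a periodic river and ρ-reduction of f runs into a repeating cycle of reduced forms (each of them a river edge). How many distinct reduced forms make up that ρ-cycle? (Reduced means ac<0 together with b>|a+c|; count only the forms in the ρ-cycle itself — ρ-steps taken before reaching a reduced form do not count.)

D = 4176, ⌊√D⌋ = 64
river: ρ → (40,44,-14)
river: ρ → (-14,40,46)
river: ρ → (46,52,-8)
river: ρ → (-8,60,18)
river: ρ → (18,48,-26)
river: ρ → (-26,56,10)
river: ρ → (10,64,-2)
river: ρ → (-2,64,10)
river: ρ → (10,56,-26)
river: ρ → (-26,48,18)
river: ρ → (18,60,-8)
river: ρ → (-8,52,46)
river: ρ → (46,40,-14)
river: ρ → (-14,44,40)
river: ρ → (40,36,-18)
river: ρ → (-18,36,40)
ρ-cycle length = 16 (tail of 0 descent steps not counted)

16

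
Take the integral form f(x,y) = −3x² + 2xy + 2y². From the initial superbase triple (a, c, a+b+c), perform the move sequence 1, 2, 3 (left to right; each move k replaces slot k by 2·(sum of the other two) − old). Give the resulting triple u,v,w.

start (-3,2,1) = (f(1,0),f(0,1),f(1,1))
replace slot 1: 2·(2+1) − (-3) = 9 → (9,2,1)
replace slot 2: 2·(9+1) − 2 = 18 → (9,18,1)
replace slot 3: 2·(9+18) − 1 = 53 → (9,18,53)

9,18,53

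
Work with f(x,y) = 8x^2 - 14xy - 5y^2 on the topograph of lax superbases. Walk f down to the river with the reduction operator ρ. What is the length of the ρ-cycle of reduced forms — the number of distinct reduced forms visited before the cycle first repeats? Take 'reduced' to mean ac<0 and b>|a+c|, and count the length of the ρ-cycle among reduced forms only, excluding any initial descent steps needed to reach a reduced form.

D = 356, ⌊√D⌋ = 18
descent: ρ → (-5,14,8)  [lands on river]
river: ρ → (8,18,-1)
river: ρ → (-1,18,8)
river: ρ → (8,14,-5)
river: ρ → (-5,16,5)
river: ρ → (5,14,-8)
river: ρ → (-8,18,1)
river: ρ → (1,18,-8)
river: ρ → (-8,14,5)
river: ρ → (5,16,-5)
ρ-cycle length = 10 (tail of 1 descent step not counted)

10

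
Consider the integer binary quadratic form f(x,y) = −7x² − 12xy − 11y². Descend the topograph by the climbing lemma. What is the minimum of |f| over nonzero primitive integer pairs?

translate: b→-2 (≡12 mod 14), so (7,12,11)→(7,-2,6)
flip: (7,-2,6)→(6,2,7)
reduced (well bottom): (6,2,7) with a≤c, −a<b≤a
well minimum |f| = |-6| = 6 (negative-definite)

6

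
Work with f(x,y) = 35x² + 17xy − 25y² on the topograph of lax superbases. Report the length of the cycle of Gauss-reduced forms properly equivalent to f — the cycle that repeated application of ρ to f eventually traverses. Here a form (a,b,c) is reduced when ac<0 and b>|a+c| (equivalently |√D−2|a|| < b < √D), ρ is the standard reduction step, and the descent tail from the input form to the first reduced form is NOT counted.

D = 3789, ⌊√D⌋ = 61
river: ρ → (-25,33,27)
river: ρ → (27,21,-31)
river: ρ → (-31,41,17)
river: ρ → (17,61,-1)
river: ρ → (-1,61,17)
river: ρ → (17,41,-31)
river: ρ → (-31,21,27)
river: ρ → (27,33,-25)
river: ρ → (-25,17,35)
river: ρ → (35,53,-7)
river: ρ → (-7,59,11)
river: ρ → (11,51,-27)
river: ρ → (-27,57,5)
river: ρ → (5,53,-49)
river: ρ → (-49,45,9)
river: ρ → (9,45,-49)
river: ρ → (-49,53,5)
river: ρ → (5,57,-27)
river: ρ → (-27,51,11)
river: ρ → (11,59,-7)
river: ρ → (-7,53,35)
river: ρ → (35,17,-25)
ρ-cycle length = 22 (tail of 0 descent steps not counted)

22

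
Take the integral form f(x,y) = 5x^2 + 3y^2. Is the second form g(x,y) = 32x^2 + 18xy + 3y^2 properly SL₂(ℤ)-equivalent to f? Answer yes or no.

D₁ = -60, D₂ = -60
f: flip: (5,0,3)→(3,0,5)
f: reduced (well bottom): (3,0,5) with a≤c, −a<b≤a
g: flip: (32,18,3)→(3,-18,32)
g: translate: b→0 (≡-18 mod 6), so (3,-18,32)→(3,0,5)
g: reduced (well bottom): (3,0,5) with a≤c, −a<b≤a
reduced forms (3, 0, 5) vs (3, 0, 5) ⇒ equivalent

yes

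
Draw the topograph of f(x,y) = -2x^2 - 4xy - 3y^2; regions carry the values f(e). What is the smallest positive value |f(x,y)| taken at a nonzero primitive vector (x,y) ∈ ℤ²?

translate: b→0 (≡4 mod 4), so (2,4,3)→(2,0,1)
flip: (2,0,1)→(1,0,2)
reduced (well bottom): (1,0,2) with a≤c, −a<b≤a
well minimum |f| = |-1| = 1 (negative-definite)

1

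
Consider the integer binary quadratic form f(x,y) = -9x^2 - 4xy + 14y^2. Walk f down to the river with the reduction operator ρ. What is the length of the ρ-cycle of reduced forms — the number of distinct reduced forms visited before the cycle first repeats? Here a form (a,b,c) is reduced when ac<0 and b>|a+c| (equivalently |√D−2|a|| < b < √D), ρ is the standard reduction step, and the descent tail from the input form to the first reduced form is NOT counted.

D = 520, ⌊√D⌋ = 22
descent: ρ → (14,4,-9)
descent: ρ → (-9,14,9)  [lands on river]
river: ρ → (9,22,-1)
river: ρ → (-1,22,9)
river: ρ → (9,14,-9)
river: ρ → (-9,22,1)
river: ρ → (1,22,-9)
ρ-cycle length = 6 (tail of 2 descent steps not counted)

6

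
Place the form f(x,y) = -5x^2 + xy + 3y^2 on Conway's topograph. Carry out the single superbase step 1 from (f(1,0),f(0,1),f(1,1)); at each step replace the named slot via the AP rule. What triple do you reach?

start (-5,3,-1) = (f(1,0),f(0,1),f(1,1))
replace slot 1: 2·(3+(-1)) − (-5) = 9 → (9,3,-1)

9,3,-1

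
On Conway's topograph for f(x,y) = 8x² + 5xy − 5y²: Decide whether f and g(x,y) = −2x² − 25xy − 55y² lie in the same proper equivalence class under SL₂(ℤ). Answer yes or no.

D₁ = 185, D₂ = 185
river cycle of f (length 10): (-5, 5, 8), (8, 11, -2), (-2, 13, 2), (2, 11, -8), (-8, 5, 5), (5, 5, -8), (-8, 11, 2), (2, 13, -2), (-2, 11, 8), (8, 5, -5)
river cycle of g (length 10): (-2, 11, 8), (8, 5, -5), (-5, 5, 8), (8, 11, -2), (-2, 13, 2), (2, 11, -8), (-8, 5, 5), (5, 5, -8), (-8, 11, 2), (2, 13, -2)
cycles coincide ⇒ equivalent

yes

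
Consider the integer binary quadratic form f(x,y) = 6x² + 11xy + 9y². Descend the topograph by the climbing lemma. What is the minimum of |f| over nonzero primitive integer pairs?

translate: b→-1 (≡11 mod 12), so (6,11,9)→(6,-1,4)
flip: (6,-1,4)→(4,1,6)
reduced (well bottom): (4,1,6) with a≤c, −a<b≤a
well minimum = a = 4

4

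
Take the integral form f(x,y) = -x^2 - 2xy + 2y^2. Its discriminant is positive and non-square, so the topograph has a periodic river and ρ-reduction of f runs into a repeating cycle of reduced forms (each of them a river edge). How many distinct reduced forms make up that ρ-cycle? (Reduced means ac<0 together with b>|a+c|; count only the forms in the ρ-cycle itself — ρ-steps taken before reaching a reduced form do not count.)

D = 12, ⌊√D⌋ = 3
descent: ρ → (2,2,-1)  [lands on river]
river: ρ → (-1,2,2)
ρ-cycle length = 2 (tail of 1 descent step not counted)

2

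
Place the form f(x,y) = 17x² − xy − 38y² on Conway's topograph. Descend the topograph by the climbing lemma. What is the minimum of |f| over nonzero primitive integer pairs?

descent: ρ → (-38,1,17)
descent: ρ → (17,33,-22)  [lands on river]
river: ρ → (-22,11,28)
river: ρ → (28,45,-5)
river: ρ → (-5,45,28)
river: ρ → (28,11,-22)
river: ρ → (-22,33,17)
river: ρ → (17,35,-20)
river: ρ → (-20,45,7)
river: ρ → (7,39,-38)
river: ρ → (-38,37,8)
river: ρ → (8,43,-23)
river: ρ → (-23,49,2)
river: ρ → (2,47,-47)
river: ρ → (-47,47,2)
river: ρ → (2,49,-23)
river: ρ → (-23,43,8)
river: ρ → (8,37,-38)
river: ρ → (-38,39,7)
river: ρ → (7,45,-20)
river: ρ → (-20,35,17)
closes: descent 2, river 20
min |a| on river = 2

2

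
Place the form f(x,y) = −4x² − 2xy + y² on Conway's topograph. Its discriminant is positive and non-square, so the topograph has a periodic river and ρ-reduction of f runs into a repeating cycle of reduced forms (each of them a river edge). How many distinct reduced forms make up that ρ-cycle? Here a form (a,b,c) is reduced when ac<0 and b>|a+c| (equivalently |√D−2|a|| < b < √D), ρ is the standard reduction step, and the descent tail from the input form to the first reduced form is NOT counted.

D = 20, ⌊√D⌋ = 4
descent: ρ → (1,4,-1)  [lands on river]
river: ρ → (-1,4,1)
ρ-cycle length = 2 (tail of 1 descent step not counted)

2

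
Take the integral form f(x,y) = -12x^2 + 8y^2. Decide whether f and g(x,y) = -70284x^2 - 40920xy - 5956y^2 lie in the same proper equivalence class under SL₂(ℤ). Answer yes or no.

D₁ = 384, D₂ = 384
river cycle of f (length 2): (8, 16, -4), (-4, 16, 8)
river cycle of g (length 2): (8, 16, -4), (-4, 16, 8)
cycles coincide ⇒ equivalent

yes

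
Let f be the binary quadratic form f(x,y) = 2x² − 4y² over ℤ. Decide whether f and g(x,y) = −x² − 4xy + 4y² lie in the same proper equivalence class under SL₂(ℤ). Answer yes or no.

D₁ = 32, D₂ = 32
river cycle of f (length 2): (2, 4, -2), (-2, 4, 2)
river cycle of g (length 2): (4, 4, -1), (-1, 4, 4)
cycles differ ⇒ inequivalent

no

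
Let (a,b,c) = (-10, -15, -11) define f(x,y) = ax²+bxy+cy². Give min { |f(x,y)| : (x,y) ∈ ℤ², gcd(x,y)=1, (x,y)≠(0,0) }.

translate: b→-5 (≡15 mod 20), so (10,15,11)→(10,-5,6)
flip: (10,-5,6)→(6,5,10)
reduced (well bottom): (6,5,10) with a≤c, −a<b≤a
well minimum |f| = |-6| = 6 (negative-definite)

6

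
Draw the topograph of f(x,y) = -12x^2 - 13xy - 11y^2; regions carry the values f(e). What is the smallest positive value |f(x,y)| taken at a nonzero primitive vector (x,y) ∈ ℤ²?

translate: b→-11 (≡13 mod 24), so (12,13,11)→(12,-11,10)
flip: (12,-11,10)→(10,11,12)
translate: b→-9 (≡11 mod 20), so (10,11,12)→(10,-9,11)
reduced (well bottom): (10,-9,11) with a≤c, −a<b≤a
well minimum |f| = |-10| = 10 (negative-definite)

10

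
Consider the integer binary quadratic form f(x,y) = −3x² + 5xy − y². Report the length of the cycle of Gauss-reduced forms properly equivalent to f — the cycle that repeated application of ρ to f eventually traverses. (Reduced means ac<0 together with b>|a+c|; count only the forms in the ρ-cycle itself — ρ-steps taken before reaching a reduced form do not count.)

D = 13, ⌊√D⌋ = 3
descent: ρ → (-1,3,1)  [lands on river]
river: ρ → (1,3,-1)
ρ-cycle length = 2 (tail of 1 descent step not counted)

2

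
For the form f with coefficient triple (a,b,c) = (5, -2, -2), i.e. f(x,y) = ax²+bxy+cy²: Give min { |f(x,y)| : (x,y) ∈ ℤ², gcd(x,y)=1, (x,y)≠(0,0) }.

descent: ρ → (-2,6,1)  [lands on river]
river: ρ → (1,6,-2)
closes: descent 1, river 2
min |a| on river = 1

1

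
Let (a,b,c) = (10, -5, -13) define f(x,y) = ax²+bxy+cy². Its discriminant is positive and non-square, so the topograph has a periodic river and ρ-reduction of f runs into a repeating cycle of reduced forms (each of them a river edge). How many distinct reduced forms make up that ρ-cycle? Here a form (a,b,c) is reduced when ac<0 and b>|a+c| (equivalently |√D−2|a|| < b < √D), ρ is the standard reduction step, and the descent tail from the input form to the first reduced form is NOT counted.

D = 545, ⌊√D⌋ = 23
descent: ρ → (-13,5,10)  [lands on river]
river: ρ → (10,15,-8)
river: ρ → (-8,17,8)
river: ρ → (8,15,-10)
river: ρ → (-10,5,13)
river: ρ → (13,21,-2)
river: ρ → (-2,23,2)
river: ρ → (2,21,-13)
ρ-cycle length = 8 (tail of 1 descent step not counted)

8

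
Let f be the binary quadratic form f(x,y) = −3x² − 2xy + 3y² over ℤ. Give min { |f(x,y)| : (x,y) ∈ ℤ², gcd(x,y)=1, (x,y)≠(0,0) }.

descent: ρ → (3,2,-3)  [lands on river]
river: ρ → (-3,4,2)
river: ρ → (2,4,-3)
river: ρ → (-3,2,3)
river: ρ → (3,4,-2)
river: ρ → (-2,4,3)
closes: descent 1, river 6
min |a| on river = 2

2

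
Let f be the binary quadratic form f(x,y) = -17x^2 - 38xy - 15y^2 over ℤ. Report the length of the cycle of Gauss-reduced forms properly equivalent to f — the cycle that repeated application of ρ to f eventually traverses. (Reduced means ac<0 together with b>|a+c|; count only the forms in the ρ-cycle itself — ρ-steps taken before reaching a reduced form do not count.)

D = 424, ⌊√D⌋ = 20
descent: ρ → (-15,8,6)
descent: ρ → (6,16,-7)  [lands on river]
river: ρ → (-7,12,10)
river: ρ → (10,8,-9)
river: ρ → (-9,10,9)
river: ρ → (9,8,-10)
river: ρ → (-10,12,7)
river: ρ → (7,16,-6)
river: ρ → (-6,20,1)
river: ρ → (1,20,-6)
river: ρ → (-6,16,7)
river: ρ → (7,12,-10)
river: ρ → (-10,8,9)
river: ρ → (9,10,-9)
river: ρ → (-9,8,10)
river: ρ → (10,12,-7)
river: ρ → (-7,16,6)
river: ρ → (6,20,-1)
river: ρ → (-1,20,6)
ρ-cycle length = 18 (tail of 2 descent steps not counted)

18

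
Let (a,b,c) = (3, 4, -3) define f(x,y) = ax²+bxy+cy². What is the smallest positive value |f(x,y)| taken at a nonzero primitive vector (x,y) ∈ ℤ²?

river: ρ → (-3,2,4)
river: ρ → (4,6,-1)
river: ρ → (-1,6,4)
river: ρ → (4,2,-3)
river: ρ → (-3,4,3)
river: ρ → (3,2,-4)
river: ρ → (-4,6,1)
river: ρ → (1,6,-4)
river: ρ → (-4,2,3)
river: ρ → (3,4,-3)
closes: descent 0, river 10
min |a| on river = 1

1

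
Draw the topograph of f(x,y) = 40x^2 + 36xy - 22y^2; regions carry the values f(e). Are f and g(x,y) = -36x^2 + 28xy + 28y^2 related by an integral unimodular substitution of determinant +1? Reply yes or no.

D₁ = 4816, D₂ = 4816
river cycle of f (length 26): (-22, 52, 24), (24, 44, -30), (-30, 16, 38), (38, 60, -8), (-8, 68, 6), (6, 64, -30), (-30, 56, 14), (14, 56, -30), (-30, 64, 6), (6, 68, -8), … (16 more)
river cycle of g (length 10): (28, 28, -36), (-36, 44, 20), (20, 36, -44), (-44, 52, 12), (12, 68, -4), (-4, 68, 12), (12, 52, -44), (-44, 36, 20), (20, 44, -36), (-36, 28, 28)
cycles differ ⇒ inequivalent

no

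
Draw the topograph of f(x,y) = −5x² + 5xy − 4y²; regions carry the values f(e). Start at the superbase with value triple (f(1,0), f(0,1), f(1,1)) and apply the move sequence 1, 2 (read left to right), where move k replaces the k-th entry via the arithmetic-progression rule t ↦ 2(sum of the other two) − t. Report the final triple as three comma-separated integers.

start (-5,-4,-4) = (f(1,0),f(0,1),f(1,1))
replace slot 1: 2·((-4)+(-4)) − (-5) = -11 → (-11,-4,-4)
replace slot 2: 2·((-11)+(-4)) − (-4) = -26 → (-11,-26,-4)

-11,-26,-4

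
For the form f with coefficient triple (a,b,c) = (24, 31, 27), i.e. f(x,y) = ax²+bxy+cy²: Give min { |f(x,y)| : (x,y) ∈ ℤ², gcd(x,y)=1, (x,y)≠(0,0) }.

translate: b→-17 (≡31 mod 48), so (24,31,27)→(24,-17,20)
flip: (24,-17,20)→(20,17,24)
reduced (well bottom): (20,17,24) with a≤c, −a<b≤a
well minimum = a = 20

20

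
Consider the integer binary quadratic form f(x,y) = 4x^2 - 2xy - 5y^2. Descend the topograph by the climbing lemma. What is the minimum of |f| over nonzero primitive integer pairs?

descent: ρ → (-5,2,4)  [lands on river]
river: ρ → (4,6,-3)
river: ρ → (-3,6,4)
river: ρ → (4,2,-5)
river: ρ → (-5,8,1)
river: ρ → (1,8,-5)
closes: descent 1, river 6
min |a| on river = 1

1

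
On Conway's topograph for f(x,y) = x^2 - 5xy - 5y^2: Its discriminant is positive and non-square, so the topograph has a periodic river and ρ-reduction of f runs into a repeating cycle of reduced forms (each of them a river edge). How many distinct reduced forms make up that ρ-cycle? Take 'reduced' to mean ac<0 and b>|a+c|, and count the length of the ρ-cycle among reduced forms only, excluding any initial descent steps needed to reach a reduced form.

D = 45, ⌊√D⌋ = 6
descent: ρ → (-5,5,1)  [lands on river]
river: ρ → (1,5,-5)
ρ-cycle length = 2 (tail of 1 descent step not counted)

2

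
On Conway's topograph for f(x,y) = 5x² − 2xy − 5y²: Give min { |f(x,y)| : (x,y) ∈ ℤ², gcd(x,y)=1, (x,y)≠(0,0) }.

descent: ρ → (-5,2,5)  [lands on river]
river: ρ → (5,8,-2)
river: ρ → (-2,8,5)
river: ρ → (5,2,-5)
river: ρ → (-5,8,2)
river: ρ → (2,8,-5)
closes: descent 1, river 6
min |a| on river = 2

2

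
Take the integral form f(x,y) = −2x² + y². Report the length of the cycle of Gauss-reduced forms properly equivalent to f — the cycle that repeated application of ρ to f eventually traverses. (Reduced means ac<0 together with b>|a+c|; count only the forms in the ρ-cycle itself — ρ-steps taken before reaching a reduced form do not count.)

D = 8, ⌊√D⌋ = 2
descent: ρ → (1,2,-1)  [lands on river]
river: ρ → (-1,2,1)
ρ-cycle length = 2 (tail of 1 descent step not counted)

2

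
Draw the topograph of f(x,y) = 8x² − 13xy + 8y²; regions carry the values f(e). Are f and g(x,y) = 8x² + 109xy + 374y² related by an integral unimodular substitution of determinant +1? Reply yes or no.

D₁ = -87, D₂ = -87
f: translate: b→3 (≡-13 mod 16), so (8,-13,8)→(8,3,3)
f: flip: (8,3,3)→(3,-3,8)
f: translate: b→3 (≡-3 mod 6), so (3,-3,8)→(3,3,8)
f: reduced (well bottom): (3,3,8) with a≤c, −a<b≤a
g: translate: b→-3 (≡109 mod 16), so (8,109,374)→(8,-3,3)
g: flip: (8,-3,3)→(3,3,8)
g: reduced (well bottom): (3,3,8) with a≤c, −a<b≤a
reduced forms (3, 3, 8) vs (3, 3, 8) ⇒ equivalent

yes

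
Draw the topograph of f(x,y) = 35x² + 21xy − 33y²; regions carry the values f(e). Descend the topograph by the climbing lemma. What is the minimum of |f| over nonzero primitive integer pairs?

river: ρ → (-33,45,23)
river: ρ → (23,47,-31)
river: ρ → (-31,15,39)
river: ρ → (39,63,-7)
river: ρ → (-7,63,39)
river: ρ → (39,15,-31)
river: ρ → (-31,47,23)
river: ρ → (23,45,-33)
river: ρ → (-33,21,35)
river: ρ → (35,49,-19)
river: ρ → (-19,65,11)
river: ρ → (11,67,-13)
river: ρ → (-13,63,21)
river: ρ → (21,63,-13)
river: ρ → (-13,67,11)
river: ρ → (11,65,-19)
river: ρ → (-19,49,35)
river: ρ → (35,21,-33)
closes: descent 0, river 18
min |a| on river = 7

7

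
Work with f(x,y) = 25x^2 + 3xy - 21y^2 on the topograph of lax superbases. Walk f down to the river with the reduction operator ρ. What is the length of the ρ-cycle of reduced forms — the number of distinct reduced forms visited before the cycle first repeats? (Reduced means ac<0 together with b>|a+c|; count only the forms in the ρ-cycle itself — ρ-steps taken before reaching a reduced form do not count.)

D = 2109, ⌊√D⌋ = 45
descent: ρ → (-21,39,7)  [lands on river]
river: ρ → (7,45,-3)
river: ρ → (-3,45,7)
river: ρ → (7,39,-21)
river: ρ → (-21,45,1)
river: ρ → (1,45,-21)
ρ-cycle length = 6 (tail of 1 descent step not counted)

6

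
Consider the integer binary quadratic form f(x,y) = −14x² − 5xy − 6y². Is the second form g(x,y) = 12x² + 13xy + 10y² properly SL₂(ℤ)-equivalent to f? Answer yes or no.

D₁ = -311, D₂ = -311
f is negative-definite; reduce −f:
−f: flip: (14,5,6)→(6,-5,14)
−f: reduced (well bottom): (6,-5,14) with a≤c, −a<b≤a
flip sign back: reduced form of f is (-6,5,-14)
g: translate: b→-11 (≡13 mod 24), so (12,13,10)→(12,-11,9)
g: flip: (12,-11,9)→(9,11,12)
g: translate: b→-7 (≡11 mod 18), so (9,11,12)→(9,-7,10)
g: reduced (well bottom): (9,-7,10) with a≤c, −a<b≤a
reduced forms (-6, 5, -14) vs (9, -7, 10) ⇒ inequivalent

no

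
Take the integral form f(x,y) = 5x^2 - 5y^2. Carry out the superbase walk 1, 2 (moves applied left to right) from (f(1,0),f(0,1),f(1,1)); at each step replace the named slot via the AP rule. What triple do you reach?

start (5,-5,0) = (f(1,0),f(0,1),f(1,1))
replace slot 1: 2·((-5)+0) − 5 = -15 → (-15,-5,0)
replace slot 2: 2·((-15)+0) − (-5) = -25 → (-15,-25,0)

-15,-25,0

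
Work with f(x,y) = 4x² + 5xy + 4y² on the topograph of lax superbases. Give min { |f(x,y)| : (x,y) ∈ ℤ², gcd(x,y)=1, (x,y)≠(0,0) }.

translate: b→-3 (≡5 mod 8), so (4,5,4)→(4,-3,3)
flip: (4,-3,3)→(3,3,4)
reduced (well bottom): (3,3,4) with a≤c, −a<b≤a
well minimum = a = 3

3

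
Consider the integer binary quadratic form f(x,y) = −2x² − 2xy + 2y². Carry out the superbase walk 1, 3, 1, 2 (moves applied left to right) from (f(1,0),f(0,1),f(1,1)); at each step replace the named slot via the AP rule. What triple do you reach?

start (-2,2,-2) = (f(1,0),f(0,1),f(1,1))
replace slot 1: 2·(2+(-2)) − (-2) = 2 → (2,2,-2)
replace slot 3: 2·(2+2) − (-2) = 10 → (2,2,10)
replace slot 1: 2·(2+10) − 2 = 22 → (22,2,10)
replace slot 2: 2·(22+10) − 2 = 62 → (22,62,10)

22,62,10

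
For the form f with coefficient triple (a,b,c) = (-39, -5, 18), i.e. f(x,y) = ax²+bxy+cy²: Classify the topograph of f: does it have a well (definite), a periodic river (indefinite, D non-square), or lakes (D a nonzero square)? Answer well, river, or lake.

D = b²−4ac = (-5)² − 4·(-39)·18 = 2833
D > 0 non-square ⇒ indefinite ⇒ periodic river

river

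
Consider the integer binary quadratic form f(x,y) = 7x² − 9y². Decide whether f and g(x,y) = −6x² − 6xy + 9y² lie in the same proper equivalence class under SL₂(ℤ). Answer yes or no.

D₁ = 252, D₂ = 252
river cycle of f (length 2): (7, 14, -2), (-2, 14, 7)
river cycle of g (length 4): (9, 6, -6), (-6, 6, 9), (9, 12, -3), (-3, 12, 9)
cycles differ ⇒ inequivalent

no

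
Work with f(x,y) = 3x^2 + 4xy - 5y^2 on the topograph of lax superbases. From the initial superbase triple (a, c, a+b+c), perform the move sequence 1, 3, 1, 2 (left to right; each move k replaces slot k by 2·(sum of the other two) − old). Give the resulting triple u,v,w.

start (3,-5,2) = (f(1,0),f(0,1),f(1,1))
replace slot 1: 2·((-5)+2) − 3 = -9 → (-9,-5,2)
replace slot 3: 2·((-9)+(-5)) − 2 = -30 → (-9,-5,-30)
replace slot 1: 2·((-5)+(-30)) − (-9) = -61 → (-61,-5,-30)
replace slot 2: 2·((-61)+(-30)) − (-5) = -177 → (-61,-177,-30)

-61,-177,-30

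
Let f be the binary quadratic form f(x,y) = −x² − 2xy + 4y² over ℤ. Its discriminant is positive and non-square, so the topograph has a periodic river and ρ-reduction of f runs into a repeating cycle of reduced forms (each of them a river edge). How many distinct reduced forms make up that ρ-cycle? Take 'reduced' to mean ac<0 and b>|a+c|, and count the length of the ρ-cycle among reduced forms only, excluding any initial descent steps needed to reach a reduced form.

D = 20, ⌊√D⌋ = 4
descent: ρ → (4,2,-1)
descent: ρ → (-1,4,1)  [lands on river]
river: ρ → (1,4,-1)
ρ-cycle length = 2 (tail of 2 descent steps not counted)

2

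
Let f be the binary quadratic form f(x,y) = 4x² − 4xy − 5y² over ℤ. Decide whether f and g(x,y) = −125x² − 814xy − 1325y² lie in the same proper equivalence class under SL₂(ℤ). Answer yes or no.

D₁ = 96, D₂ = 96
river cycle of f (length 4): (-5, 4, 4), (4, 4, -5), (-5, 6, 3), (3, 6, -5)
river cycle of g (length 4): (3, 6, -5), (-5, 4, 4), (4, 4, -5), (-5, 6, 3)
cycles coincide ⇒ equivalent

yes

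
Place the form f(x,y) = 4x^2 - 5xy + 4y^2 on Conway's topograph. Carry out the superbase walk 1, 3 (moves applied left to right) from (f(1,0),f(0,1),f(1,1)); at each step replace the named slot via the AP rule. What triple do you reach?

start (4,4,3) = (f(1,0),f(0,1),f(1,1))
replace slot 1: 2·(4+3) − 4 = 10 → (10,4,3)
replace slot 3: 2·(10+4) − 3 = 25 → (10,4,25)

10,4,25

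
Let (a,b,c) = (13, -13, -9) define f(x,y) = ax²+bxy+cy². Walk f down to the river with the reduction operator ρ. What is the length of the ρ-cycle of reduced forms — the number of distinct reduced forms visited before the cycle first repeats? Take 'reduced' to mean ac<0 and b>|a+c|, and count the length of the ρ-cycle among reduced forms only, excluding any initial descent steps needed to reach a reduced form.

D = 637, ⌊√D⌋ = 25
descent: ρ → (-9,13,13)  [lands on river]
river: ρ → (13,13,-9)
river: ρ → (-9,23,3)
river: ρ → (3,25,-1)
river: ρ → (-1,25,3)
river: ρ → (3,23,-9)
ρ-cycle length = 6 (tail of 1 descent step not counted)

6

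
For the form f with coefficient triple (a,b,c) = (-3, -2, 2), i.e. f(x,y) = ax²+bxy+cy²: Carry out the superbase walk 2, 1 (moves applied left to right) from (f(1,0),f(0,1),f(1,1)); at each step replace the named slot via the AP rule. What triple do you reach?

start (-3,2,-3) = (f(1,0),f(0,1),f(1,1))
replace slot 2: 2·((-3)+(-3)) − 2 = -14 → (-3,-14,-3)
replace slot 1: 2·((-14)+(-3)) − (-3) = -31 → (-31,-14,-3)

-31,-14,-3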